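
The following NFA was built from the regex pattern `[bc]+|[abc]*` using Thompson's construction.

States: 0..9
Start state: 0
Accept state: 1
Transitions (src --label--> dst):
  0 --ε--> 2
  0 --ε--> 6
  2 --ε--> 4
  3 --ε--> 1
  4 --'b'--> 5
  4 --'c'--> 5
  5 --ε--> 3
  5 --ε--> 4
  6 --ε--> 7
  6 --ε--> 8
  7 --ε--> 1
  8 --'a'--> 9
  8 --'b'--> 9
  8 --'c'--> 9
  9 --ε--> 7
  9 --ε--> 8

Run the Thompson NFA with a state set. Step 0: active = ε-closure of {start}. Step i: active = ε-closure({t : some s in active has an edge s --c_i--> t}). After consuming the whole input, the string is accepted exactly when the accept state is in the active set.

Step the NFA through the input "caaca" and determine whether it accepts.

S₀ = ε-closure({0}) = {0,1,2,4,6,7,8}
'c' @ 1: {1,3,4,5,7,8,9}  ✓accept
'a' @ 2: {1,7,8,9}  ✓accept
'a' @ 3: {1,7,8,9}  ✓accept
'c' @ 4: {1,7,8,9}  ✓accept
'a' @ 5: {1,7,8,9}  ✓accept
after full input: {1,7,8,9}  (accept=1 in)

Answer: ACCEPT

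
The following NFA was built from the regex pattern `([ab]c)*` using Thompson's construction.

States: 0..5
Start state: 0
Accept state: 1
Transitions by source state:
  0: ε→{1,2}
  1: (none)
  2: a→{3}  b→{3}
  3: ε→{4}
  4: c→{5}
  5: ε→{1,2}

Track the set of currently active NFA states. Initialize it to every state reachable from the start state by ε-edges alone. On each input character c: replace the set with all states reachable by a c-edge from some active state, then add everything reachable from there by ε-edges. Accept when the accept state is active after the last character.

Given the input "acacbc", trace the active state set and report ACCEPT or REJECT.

initial (ε-close {0}): {0,1,2}
'a' @ 1: {3,4}
'c' @ 2: {1,2,5}  ✓accept
'a' @ 3: {3,4}
'c' @ 4: {1,2,5}  ✓accept
'b' @ 5: {3,4}
'c' @ 6: {1,2,5}  ✓accept
end set {1,2,5} — state 1 in

Answer: ACCEPT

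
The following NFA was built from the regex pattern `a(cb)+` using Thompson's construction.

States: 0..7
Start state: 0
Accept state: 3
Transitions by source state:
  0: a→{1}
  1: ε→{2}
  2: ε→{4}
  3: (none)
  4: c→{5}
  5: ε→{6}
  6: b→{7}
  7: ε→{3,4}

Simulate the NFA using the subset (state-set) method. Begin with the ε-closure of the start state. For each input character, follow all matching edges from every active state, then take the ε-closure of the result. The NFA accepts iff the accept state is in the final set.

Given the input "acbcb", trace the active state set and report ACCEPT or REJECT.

start: ε-closure({0}) = {0}
'a' @ 1: {1,2,4}
'c' @ 2: {5,6}
'b' @ 3: {3,4,7}  (accept∈set)
'c' @ 4: {5,6}
'b' @ 5: {3,4,7}  (accept∈set)
end set {3,4,7} — state 3 in

Answer: ACCEPT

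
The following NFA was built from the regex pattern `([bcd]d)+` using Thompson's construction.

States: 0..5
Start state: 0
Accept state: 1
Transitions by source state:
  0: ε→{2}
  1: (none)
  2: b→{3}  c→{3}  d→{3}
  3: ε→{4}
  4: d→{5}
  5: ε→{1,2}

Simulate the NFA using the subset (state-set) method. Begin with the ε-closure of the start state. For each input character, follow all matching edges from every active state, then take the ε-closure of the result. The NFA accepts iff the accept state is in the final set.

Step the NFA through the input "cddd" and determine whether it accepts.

Answer: ACCEPT

Derivation:
start: ε-closure({0}) = {0,2}
'c' @ 1: {3,4}
'd' @ 2: {1,2,5}  ✓accept
'd' @ 3: {3,4}
'd' @ 4: {1,2,5}  ✓accept
after full input: {1,2,5}  (accept=1 in)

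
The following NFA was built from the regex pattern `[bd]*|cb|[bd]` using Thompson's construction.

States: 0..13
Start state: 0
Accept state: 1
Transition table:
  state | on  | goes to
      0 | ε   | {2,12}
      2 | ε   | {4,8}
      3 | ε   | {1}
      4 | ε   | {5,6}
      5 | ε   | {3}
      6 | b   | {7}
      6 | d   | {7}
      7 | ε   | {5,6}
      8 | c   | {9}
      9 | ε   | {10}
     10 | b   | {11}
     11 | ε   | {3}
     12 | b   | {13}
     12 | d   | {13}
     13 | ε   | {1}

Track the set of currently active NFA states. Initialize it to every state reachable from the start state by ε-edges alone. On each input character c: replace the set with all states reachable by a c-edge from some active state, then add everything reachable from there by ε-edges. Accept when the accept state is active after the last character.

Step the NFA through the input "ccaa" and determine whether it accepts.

start: ε-closure({0}) = {0,1,2,3,4,5,6,8,12}
'c' @ 1: {9,10}
'c' @ 2: {}  — no active states
rest 'aa' ignored (set empty)
after full input: {}  (accept=1 not in)

Answer: REJECT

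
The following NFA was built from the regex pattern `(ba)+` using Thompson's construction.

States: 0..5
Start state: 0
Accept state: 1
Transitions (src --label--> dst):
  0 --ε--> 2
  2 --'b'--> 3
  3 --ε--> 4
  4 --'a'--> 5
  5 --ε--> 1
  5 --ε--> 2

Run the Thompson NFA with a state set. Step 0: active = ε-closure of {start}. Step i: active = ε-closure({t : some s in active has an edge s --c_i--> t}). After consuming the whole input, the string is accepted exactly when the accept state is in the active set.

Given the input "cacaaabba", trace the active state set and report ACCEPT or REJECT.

Answer: REJECT

Steps:
initial (ε-close {0}): {0,2}
'c' @ 1: {}  — state set empty
rest 'acaaabba' ignored (set empty)
final: {}; accept 1 not in set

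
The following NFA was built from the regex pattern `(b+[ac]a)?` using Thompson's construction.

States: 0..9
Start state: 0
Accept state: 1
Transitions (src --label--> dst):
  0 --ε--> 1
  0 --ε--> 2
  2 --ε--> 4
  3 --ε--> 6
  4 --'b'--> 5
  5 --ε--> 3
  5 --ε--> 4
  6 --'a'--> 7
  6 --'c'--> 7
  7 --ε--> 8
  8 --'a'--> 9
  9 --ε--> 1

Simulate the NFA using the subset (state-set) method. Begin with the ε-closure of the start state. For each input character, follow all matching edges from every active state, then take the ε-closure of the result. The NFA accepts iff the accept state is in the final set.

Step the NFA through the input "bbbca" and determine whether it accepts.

S₀ = ε-closure({0}) = {0,1,2,4}
'b' @ 1: {3,4,5,6}
'b' @ 2: {3,4,5,6}
'b' @ 3: {3,4,5,6}
'c' @ 4: {7,8}
'a' @ 5: {1,9}  (accept∈set)
after full input: {1,9}  (accept=1 in)

Answer: ACCEPT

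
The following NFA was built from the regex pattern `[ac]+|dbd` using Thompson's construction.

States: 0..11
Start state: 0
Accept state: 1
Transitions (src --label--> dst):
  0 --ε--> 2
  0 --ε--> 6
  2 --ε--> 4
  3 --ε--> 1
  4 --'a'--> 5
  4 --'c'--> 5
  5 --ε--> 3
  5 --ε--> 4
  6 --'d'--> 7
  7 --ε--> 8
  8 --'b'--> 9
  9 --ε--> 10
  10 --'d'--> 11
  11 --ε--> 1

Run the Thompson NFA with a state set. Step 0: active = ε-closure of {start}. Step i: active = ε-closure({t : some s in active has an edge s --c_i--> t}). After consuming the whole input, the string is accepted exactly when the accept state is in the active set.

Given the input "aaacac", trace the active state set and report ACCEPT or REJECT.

Answer: ACCEPT

Derivation:
S₀ = ε-closure({0}) = {0,2,4,6}
'a' @ 1: {1,3,4,5}  ✓accept
'a' @ 2: {1,3,4,5}  ✓accept
'a' @ 3: {1,3,4,5}  ✓accept
'c' @ 4: {1,3,4,5}  ✓accept
'a' @ 5: {1,3,4,5}  ✓accept
'c' @ 6: {1,3,4,5}  ✓accept
end set {1,3,4,5} — state 1 in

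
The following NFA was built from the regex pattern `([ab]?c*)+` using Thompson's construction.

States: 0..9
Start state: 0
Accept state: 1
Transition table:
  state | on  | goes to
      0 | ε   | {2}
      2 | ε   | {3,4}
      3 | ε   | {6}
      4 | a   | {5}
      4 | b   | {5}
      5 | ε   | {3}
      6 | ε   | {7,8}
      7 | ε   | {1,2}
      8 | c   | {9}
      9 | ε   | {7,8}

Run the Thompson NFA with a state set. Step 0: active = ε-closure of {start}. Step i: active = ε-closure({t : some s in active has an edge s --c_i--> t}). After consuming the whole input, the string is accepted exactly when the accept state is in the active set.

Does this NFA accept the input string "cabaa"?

S₀ = ε-closure({0}) = {0,1,2,3,4,6,7,8}
'c' @ 1: {1,2,3,4,6,7,8,9}  [accepting]
'a' @ 2: {1,2,3,4,5,6,7,8}  [accepting]
'b' @ 3: {1,2,3,4,5,6,7,8}  [accepting]
'a' @ 4: {1,2,3,4,5,6,7,8}  [accepting]
'a' @ 5: {1,2,3,4,5,6,7,8}  [accepting]
final: {1,2,3,4,5,6,7,8}; accept 1 in set

Answer: ACCEPT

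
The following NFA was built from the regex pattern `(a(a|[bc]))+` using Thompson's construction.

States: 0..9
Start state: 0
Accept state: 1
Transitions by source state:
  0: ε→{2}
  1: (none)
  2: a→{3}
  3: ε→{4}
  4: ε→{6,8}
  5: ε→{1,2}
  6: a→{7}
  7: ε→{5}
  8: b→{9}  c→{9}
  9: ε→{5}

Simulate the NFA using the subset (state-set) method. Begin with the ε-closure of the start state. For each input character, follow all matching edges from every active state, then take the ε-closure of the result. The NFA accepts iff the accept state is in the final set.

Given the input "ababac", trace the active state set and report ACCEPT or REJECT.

S₀ = ε-closure({0}) = {0,2}
'a' @ 1: {3,4,6,8}
'b' @ 2: {1,2,5,9}  ✓accept
'a' @ 3: {3,4,6,8}
'b' @ 4: {1,2,5,9}  ✓accept
'a' @ 5: {3,4,6,8}
'c' @ 6: {1,2,5,9}  ✓accept
after full input: {1,2,5,9}  (accept=1 in)

Answer: ACCEPT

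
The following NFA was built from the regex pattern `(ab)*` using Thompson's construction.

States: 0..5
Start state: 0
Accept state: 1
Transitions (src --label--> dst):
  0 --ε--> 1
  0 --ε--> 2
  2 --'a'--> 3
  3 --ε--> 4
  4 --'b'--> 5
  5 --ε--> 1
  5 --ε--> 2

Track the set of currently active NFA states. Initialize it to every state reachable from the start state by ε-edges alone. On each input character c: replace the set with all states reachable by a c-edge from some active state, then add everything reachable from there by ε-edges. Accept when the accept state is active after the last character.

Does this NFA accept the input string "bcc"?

S₀ = ε-closure({0}) = {0,1,2}
'b' @ 1: {}  — state set empty
rest 'cc' ignored (set empty)
after full input: {}  (accept=1 not in)

Answer: REJECT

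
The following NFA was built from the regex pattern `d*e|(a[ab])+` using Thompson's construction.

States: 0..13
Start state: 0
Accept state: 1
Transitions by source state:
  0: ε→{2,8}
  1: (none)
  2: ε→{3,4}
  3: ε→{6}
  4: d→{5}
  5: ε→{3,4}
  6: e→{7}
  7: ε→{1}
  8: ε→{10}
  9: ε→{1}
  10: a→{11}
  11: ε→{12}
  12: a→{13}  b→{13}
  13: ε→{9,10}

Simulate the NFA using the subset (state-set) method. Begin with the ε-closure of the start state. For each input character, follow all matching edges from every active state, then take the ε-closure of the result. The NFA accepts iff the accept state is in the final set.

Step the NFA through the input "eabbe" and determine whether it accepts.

start: ε-closure({0}) = {0,2,3,4,6,8,10}
'e' @ 1: {1,7}  [accepting]
'a' @ 2: {}  — state set empty
rest 'bbe' ignored (set empty)
final: {}; accept 1 not in set

Answer: REJECT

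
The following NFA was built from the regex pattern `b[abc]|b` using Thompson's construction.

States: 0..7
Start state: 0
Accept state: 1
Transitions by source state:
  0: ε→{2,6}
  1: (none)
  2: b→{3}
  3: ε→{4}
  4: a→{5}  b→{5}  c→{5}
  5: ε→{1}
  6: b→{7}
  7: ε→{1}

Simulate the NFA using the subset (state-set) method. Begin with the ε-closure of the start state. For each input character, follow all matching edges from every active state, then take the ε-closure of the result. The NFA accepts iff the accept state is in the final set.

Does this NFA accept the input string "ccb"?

Answer: REJECT

Derivation:
S₀ = ε-closure({0}) = {0,2,6}
'c' @ 1: {}  — state set empty
rest 'cb' ignored (set empty)
after full input: {}  (accept=1 not in)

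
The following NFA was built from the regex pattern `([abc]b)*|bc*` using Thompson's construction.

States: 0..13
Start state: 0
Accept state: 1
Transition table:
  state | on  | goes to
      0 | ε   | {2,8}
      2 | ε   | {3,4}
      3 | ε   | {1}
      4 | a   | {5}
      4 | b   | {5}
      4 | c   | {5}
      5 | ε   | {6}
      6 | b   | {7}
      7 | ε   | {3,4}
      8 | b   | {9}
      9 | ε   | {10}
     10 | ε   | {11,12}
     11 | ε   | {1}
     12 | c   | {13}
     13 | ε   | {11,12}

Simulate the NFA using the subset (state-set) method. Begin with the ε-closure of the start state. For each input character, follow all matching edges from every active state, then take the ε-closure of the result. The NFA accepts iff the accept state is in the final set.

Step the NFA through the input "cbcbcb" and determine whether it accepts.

initial (ε-close {0}): {0,1,2,3,4,8}
'c' @ 1: {5,6}
'b' @ 2: {1,3,4,7}  ✓accept
'c' @ 3: {5,6}
'b' @ 4: {1,3,4,7}  ✓accept
'c' @ 5: {5,6}
'b' @ 6: {1,3,4,7}  ✓accept
end set {1,3,4,7} — state 1 in

Answer: ACCEPT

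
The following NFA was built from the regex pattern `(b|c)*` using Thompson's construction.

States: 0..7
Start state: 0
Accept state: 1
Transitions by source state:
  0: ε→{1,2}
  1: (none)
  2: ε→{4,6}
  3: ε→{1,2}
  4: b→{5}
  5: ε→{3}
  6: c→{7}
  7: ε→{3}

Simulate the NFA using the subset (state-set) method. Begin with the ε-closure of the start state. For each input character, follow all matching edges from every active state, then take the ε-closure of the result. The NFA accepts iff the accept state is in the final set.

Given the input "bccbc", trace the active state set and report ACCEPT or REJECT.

S₀ = ε-closure({0}) = {0,1,2,4,6}
'b' @ 1: {1,2,3,4,5,6}  [accepting]
'c' @ 2: {1,2,3,4,6,7}  [accepting]
'c' @ 3: {1,2,3,4,6,7}  [accepting]
'b' @ 4: {1,2,3,4,5,6}  [accepting]
'c' @ 5: {1,2,3,4,6,7}  [accepting]
after full input: {1,2,3,4,6,7}  (accept=1 in)

Answer: ACCEPT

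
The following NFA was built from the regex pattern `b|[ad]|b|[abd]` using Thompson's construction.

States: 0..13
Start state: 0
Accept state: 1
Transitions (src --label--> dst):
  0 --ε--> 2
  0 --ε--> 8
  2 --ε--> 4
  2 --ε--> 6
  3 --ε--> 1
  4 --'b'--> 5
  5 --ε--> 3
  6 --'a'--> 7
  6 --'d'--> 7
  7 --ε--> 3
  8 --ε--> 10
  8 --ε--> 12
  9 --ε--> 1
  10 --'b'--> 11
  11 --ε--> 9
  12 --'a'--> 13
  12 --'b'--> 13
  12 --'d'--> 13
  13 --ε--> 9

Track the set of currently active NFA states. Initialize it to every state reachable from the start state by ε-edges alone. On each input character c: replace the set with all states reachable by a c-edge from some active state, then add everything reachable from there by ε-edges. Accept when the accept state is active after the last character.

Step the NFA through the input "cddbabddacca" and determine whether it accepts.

S₀ = ε-closure({0}) = {0,2,4,6,8,10,12}
'c' @ 1: {}  — no active states
rest 'ddbabddacca' ignored (set empty)
final: {}; accept 1 not in set

Answer: REJECT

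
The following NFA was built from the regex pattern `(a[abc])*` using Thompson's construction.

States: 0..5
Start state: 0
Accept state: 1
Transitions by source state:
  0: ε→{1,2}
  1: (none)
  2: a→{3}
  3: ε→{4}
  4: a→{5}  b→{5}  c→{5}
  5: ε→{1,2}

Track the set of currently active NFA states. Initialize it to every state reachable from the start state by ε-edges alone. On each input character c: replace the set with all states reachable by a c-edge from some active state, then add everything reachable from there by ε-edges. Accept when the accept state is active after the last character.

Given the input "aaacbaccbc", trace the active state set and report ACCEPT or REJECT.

Answer: REJECT

Steps:
start: ε-closure({0}) = {0,1,2}
'a' @ 1: {3,4}
'a' @ 2: {1,2,5}  (accept∈set)
'a' @ 3: {3,4}
'c' @ 4: {1,2,5}  (accept∈set)
'b' @ 5: {}  — state set empty
rest 'accbc' ignored (set empty)
end set {} — state 1 not in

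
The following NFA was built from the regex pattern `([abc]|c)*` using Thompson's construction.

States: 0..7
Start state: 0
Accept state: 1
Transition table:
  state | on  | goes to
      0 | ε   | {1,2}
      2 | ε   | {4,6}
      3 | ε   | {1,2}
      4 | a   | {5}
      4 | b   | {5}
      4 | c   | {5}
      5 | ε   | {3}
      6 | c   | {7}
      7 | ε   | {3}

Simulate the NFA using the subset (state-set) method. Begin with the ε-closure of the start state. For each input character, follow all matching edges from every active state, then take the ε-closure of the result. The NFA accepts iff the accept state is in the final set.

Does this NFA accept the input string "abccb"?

S₀ = ε-closure({0}) = {0,1,2,4,6}
'a' @ 1: {1,2,3,4,5,6}  ✓accept
'b' @ 2: {1,2,3,4,5,6}  ✓accept
'c' @ 3: {1,2,3,4,5,6,7}  ✓accept
'c' @ 4: {1,2,3,4,5,6,7}  ✓accept
'b' @ 5: {1,2,3,4,5,6}  ✓accept
after full input: {1,2,3,4,5,6}  (accept=1 in)

Answer: ACCEPT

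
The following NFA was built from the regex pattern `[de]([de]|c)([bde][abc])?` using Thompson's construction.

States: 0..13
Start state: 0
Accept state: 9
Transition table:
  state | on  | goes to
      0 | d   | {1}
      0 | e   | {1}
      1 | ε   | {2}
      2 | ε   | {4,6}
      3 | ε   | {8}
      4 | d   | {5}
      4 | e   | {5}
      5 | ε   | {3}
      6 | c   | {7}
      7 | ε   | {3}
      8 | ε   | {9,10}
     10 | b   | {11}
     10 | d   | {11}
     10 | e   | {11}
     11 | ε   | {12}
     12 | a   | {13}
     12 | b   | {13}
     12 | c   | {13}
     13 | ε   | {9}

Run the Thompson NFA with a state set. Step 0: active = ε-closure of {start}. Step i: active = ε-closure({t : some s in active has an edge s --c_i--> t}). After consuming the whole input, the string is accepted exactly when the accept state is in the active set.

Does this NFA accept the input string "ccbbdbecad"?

Answer: REJECT

Derivation:
initial (ε-close {0}): {0}
'c' @ 1: {}  — dead — no transitions
rest 'cbbdbecad' ignored (set empty)
after full input: {}  (accept=9 not in)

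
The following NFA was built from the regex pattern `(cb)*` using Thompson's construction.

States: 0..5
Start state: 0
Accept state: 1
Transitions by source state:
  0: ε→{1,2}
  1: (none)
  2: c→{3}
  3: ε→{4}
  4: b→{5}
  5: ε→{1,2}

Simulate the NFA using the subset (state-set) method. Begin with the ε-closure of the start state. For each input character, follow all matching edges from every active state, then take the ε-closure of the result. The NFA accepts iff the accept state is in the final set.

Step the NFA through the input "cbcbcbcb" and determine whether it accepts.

Answer: ACCEPT

Trace:
start: ε-closure({0}) = {0,1,2}
'c' @ 1: {3,4}
'b' @ 2: {1,2,5}  ✓accept
'c' @ 3: {3,4}
'b' @ 4: {1,2,5}  ✓accept
'c' @ 5: {3,4}
'b' @ 6: {1,2,5}  ✓accept
'c' @ 7: {3,4}
'b' @ 8: {1,2,5}  ✓accept
end set {1,2,5} — state 1 in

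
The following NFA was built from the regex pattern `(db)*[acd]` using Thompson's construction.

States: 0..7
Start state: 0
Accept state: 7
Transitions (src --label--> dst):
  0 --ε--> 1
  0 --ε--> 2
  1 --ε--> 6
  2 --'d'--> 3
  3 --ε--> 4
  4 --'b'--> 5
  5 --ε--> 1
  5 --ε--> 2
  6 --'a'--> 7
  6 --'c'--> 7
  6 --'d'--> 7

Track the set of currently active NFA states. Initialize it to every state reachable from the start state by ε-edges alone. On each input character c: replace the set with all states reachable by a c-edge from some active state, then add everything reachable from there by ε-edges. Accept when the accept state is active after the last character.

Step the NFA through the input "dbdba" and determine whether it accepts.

initial (ε-close {0}): {0,1,2,6}
'd' @ 1: {3,4,7}  (accept∈set)
'b' @ 2: {1,2,5,6}
'd' @ 3: {3,4,7}  (accept∈set)
'b' @ 4: {1,2,5,6}
'a' @ 5: {7}  (accept∈set)
final: {7}; accept 7 in set

Answer: ACCEPT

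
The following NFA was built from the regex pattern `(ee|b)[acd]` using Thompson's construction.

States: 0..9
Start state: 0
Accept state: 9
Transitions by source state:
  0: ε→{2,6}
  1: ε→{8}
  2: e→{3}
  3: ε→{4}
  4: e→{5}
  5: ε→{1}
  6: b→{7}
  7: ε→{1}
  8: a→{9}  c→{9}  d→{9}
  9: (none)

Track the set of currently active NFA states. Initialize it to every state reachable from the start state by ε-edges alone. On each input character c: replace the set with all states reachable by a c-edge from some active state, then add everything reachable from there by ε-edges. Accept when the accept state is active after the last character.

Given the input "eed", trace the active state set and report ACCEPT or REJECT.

initial (ε-close {0}): {0,2,6}
'e' @ 1: {3,4}
'e' @ 2: {1,5,8}
'd' @ 3: {9}  (accept∈set)
end set {9} — state 9 in

Answer: ACCEPT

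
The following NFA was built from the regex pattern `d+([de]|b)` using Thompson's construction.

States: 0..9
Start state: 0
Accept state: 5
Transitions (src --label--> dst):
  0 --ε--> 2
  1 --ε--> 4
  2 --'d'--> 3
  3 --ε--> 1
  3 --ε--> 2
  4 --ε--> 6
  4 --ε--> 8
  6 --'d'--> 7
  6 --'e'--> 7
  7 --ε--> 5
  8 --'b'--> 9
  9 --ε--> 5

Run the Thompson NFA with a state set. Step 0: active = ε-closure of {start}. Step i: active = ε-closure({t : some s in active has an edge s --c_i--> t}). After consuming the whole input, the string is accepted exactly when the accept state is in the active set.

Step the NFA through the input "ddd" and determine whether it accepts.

start: ε-closure({0}) = {0,2}
'd' @ 1: {1,2,3,4,6,8}
'd' @ 2: {1,2,3,4,5,6,7,8}  (accept∈set)
'd' @ 3: {1,2,3,4,5,6,7,8}  (accept∈set)
final: {1,2,3,4,5,6,7,8}; accept 5 in set

Answer: ACCEPT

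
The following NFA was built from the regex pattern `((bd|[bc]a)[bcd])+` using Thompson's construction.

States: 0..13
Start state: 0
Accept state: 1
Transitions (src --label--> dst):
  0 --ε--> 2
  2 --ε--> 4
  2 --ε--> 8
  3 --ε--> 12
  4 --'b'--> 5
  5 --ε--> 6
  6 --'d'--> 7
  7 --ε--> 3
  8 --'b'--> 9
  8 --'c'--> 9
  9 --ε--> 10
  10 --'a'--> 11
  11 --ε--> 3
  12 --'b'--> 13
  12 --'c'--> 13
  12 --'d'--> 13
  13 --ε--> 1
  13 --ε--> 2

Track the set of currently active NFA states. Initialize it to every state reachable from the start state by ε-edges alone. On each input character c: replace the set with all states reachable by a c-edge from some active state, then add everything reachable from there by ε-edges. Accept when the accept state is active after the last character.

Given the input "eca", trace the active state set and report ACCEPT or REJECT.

S₀ = ε-closure({0}) = {0,2,4,8}
'e' @ 1: {}  — no active states
rest 'ca' ignored (set empty)
final: {}; accept 1 not in set

Answer: REJECT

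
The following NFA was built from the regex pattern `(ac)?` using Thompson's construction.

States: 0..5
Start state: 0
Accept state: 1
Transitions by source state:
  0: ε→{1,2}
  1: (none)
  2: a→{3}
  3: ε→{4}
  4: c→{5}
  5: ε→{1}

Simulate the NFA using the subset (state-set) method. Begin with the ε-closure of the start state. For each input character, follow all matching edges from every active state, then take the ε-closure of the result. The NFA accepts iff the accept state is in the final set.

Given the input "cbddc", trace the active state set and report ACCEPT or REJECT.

initial (ε-close {0}): {0,1,2}
'c' @ 1: {}  — no active states
rest 'bddc' ignored (set empty)
after full input: {}  (accept=1 not in)

Answer: REJECT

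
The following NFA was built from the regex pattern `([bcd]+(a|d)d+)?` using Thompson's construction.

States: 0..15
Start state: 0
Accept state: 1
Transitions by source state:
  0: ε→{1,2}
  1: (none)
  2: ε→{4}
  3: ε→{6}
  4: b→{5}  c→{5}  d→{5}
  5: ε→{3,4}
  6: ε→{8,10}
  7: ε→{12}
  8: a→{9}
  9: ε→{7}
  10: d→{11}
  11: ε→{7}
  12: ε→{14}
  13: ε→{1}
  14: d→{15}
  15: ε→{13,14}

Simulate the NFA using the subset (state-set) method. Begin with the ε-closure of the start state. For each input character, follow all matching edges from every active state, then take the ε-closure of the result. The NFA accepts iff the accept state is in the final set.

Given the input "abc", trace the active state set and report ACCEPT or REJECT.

Answer: REJECT

Steps:
initial (ε-close {0}): {0,1,2,4}
'a' @ 1: {}  — state set empty
rest 'bc' ignored (set empty)
final: {}; accept 1 not in set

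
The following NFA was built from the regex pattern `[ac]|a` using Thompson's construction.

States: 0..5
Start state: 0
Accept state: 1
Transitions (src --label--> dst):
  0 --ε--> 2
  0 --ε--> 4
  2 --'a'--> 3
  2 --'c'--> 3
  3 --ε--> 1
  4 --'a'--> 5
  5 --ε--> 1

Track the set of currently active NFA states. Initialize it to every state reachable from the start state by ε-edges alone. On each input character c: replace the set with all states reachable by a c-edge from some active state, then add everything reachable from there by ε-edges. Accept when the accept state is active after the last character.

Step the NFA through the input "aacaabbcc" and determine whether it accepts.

S₀ = ε-closure({0}) = {0,2,4}
'a' @ 1: {1,3,5}  [accepting]
'a' @ 2: {}  — no active states
rest 'caabbcc' ignored (set empty)
final: {}; accept 1 not in set

Answer: REJECT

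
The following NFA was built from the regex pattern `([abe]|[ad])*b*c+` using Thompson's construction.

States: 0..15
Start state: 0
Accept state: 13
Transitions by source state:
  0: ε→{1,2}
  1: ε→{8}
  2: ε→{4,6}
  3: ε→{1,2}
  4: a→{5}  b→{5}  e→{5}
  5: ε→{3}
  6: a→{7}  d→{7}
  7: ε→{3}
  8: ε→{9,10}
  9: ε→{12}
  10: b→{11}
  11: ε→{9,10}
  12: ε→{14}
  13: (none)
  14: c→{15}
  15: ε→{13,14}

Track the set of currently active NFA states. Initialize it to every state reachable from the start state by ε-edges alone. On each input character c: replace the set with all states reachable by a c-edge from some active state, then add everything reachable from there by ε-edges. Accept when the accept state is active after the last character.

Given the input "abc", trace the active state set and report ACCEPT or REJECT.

start: ε-closure({0}) = {0,1,2,4,6,8,9,10,12,14}
'a' @ 1: {1,2,3,4,5,6,7,8,9,10,12,14}
'b' @ 2: {1,2,3,4,5,6,8,9,10,11,12,14}
'c' @ 3: {13,14,15}  (accept∈set)
after full input: {13,14,15}  (accept=13 in)

Answer: ACCEPT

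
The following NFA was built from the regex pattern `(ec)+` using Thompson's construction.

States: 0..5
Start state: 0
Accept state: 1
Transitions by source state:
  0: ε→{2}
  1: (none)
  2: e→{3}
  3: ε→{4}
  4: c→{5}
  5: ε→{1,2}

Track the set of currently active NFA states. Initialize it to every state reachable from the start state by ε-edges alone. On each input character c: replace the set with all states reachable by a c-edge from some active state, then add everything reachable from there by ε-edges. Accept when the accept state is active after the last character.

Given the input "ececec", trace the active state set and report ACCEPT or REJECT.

S₀ = ε-closure({0}) = {0,2}
'e' @ 1: {3,4}
'c' @ 2: {1,2,5}  [accepting]
'e' @ 3: {3,4}
'c' @ 4: {1,2,5}  [accepting]
'e' @ 5: {3,4}
'c' @ 6: {1,2,5}  [accepting]
final: {1,2,5}; accept 1 in set

Answer: ACCEPT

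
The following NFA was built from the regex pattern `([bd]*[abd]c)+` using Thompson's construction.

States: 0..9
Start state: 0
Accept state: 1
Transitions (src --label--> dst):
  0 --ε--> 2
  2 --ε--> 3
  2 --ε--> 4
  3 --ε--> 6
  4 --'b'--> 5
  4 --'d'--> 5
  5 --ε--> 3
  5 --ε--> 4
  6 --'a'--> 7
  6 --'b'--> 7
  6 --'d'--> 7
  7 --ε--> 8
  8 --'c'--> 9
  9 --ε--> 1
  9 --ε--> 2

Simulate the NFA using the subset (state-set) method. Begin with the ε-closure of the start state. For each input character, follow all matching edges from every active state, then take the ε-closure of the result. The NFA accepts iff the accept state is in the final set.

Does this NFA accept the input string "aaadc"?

S₀ = ε-closure({0}) = {0,2,3,4,6}
'a' @ 1: {7,8}
'a' @ 2: {}  — no active states
rest 'adc' ignored (set empty)
end set {} — state 1 not in

Answer: REJECT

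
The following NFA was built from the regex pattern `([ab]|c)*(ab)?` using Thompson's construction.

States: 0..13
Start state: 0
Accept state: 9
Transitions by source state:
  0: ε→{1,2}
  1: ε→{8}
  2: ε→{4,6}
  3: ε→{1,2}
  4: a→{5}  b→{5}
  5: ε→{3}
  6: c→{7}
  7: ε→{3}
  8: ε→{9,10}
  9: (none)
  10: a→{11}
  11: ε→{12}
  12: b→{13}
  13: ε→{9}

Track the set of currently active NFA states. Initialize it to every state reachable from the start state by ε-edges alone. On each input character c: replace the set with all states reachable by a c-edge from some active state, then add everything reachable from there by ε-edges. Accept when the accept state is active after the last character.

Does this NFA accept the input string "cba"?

Answer: ACCEPT

Steps:
initial (ε-close {0}): {0,1,2,4,6,8,9,10}
'c' @ 1: {1,2,3,4,6,7,8,9,10}  ✓accept
'b' @ 2: {1,2,3,4,5,6,8,9,10}  ✓accept
'a' @ 3: {1,2,3,4,5,6,8,9,10,11,12}  ✓accept
after full input: {1,2,3,4,5,6,8,9,10,11,12}  (accept=9 in)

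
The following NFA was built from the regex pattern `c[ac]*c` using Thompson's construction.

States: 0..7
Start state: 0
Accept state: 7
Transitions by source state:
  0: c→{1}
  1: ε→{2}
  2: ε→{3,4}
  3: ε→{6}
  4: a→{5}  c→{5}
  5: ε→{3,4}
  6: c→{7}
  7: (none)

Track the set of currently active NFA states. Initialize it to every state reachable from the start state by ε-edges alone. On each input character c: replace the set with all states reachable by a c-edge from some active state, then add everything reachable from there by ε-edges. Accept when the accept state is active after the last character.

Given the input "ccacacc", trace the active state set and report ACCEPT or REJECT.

Answer: ACCEPT

Derivation:
initial (ε-close {0}): {0}
'c' @ 1: {1,2,3,4,6}
'c' @ 2: {3,4,5,6,7}  [accepting]
'a' @ 3: {3,4,5,6}
'c' @ 4: {3,4,5,6,7}  [accepting]
'a' @ 5: {3,4,5,6}
'c' @ 6: {3,4,5,6,7}  [accepting]
'c' @ 7: {3,4,5,6,7}  [accepting]
after full input: {3,4,5,6,7}  (accept=7 in)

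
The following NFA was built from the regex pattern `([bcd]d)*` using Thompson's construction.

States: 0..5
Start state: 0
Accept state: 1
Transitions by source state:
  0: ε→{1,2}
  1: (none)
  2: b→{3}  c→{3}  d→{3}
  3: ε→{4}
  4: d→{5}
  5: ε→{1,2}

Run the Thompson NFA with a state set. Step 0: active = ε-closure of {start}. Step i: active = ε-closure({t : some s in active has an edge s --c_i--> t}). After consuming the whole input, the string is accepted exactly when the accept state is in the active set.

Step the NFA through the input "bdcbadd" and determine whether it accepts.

start: ε-closure({0}) = {0,1,2}
'b' @ 1: {3,4}
'd' @ 2: {1,2,5}  [accepting]
'c' @ 3: {3,4}
'b' @ 4: {}  — state set empty
rest 'add' ignored (set empty)
after full input: {}  (accept=1 not in)

Answer: REJECT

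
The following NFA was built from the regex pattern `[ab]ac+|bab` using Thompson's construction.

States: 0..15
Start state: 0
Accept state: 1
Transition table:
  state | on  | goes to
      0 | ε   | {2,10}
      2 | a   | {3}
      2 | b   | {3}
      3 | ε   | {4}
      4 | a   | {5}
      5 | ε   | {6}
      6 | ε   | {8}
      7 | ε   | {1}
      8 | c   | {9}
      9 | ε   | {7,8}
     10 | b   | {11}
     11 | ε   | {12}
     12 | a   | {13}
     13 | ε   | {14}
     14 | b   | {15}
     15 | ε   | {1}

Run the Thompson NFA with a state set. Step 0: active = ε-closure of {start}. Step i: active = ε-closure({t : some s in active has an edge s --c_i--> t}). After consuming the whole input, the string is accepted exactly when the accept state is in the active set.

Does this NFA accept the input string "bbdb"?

Answer: REJECT

Trace:
S₀ = ε-closure({0}) = {0,2,10}
'b' @ 1: {3,4,11,12}
'b' @ 2: {}  — no active states
rest 'db' ignored (set empty)
after full input: {}  (accept=1 not in)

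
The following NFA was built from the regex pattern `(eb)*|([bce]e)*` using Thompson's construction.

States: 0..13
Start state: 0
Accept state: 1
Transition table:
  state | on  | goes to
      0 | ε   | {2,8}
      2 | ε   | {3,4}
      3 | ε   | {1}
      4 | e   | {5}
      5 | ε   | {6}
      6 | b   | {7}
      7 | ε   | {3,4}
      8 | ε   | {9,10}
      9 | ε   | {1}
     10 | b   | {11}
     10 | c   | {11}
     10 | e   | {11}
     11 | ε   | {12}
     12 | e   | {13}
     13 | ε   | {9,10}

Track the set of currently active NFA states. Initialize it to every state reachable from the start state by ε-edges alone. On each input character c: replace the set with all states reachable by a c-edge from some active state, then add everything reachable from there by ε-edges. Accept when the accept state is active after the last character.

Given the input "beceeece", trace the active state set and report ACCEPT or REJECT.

Answer: ACCEPT

Derivation:
initial (ε-close {0}): {0,1,2,3,4,8,9,10}
'b' @ 1: {11,12}
'e' @ 2: {1,9,10,13}  ✓accept
'c' @ 3: {11,12}
'e' @ 4: {1,9,10,13}  ✓accept
'e' @ 5: {11,12}
'e' @ 6: {1,9,10,13}  ✓accept
'c' @ 7: {11,12}
'e' @ 8: {1,9,10,13}  ✓accept
after full input: {1,9,10,13}  (accept=1 in)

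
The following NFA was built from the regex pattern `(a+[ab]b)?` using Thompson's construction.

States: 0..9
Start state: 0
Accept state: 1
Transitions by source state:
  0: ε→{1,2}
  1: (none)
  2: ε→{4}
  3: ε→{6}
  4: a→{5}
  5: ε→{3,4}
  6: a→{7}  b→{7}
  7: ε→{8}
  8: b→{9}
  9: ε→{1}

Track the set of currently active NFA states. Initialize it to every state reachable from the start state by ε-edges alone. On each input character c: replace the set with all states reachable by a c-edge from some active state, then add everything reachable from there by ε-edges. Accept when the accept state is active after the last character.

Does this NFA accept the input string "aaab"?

Answer: ACCEPT

Steps:
S₀ = ε-closure({0}) = {0,1,2,4}
'a' @ 1: {3,4,5,6}
'a' @ 2: {3,4,5,6,7,8}
'a' @ 3: {3,4,5,6,7,8}
'b' @ 4: {1,7,8,9}  [accepting]
end set {1,7,8,9} — state 1 in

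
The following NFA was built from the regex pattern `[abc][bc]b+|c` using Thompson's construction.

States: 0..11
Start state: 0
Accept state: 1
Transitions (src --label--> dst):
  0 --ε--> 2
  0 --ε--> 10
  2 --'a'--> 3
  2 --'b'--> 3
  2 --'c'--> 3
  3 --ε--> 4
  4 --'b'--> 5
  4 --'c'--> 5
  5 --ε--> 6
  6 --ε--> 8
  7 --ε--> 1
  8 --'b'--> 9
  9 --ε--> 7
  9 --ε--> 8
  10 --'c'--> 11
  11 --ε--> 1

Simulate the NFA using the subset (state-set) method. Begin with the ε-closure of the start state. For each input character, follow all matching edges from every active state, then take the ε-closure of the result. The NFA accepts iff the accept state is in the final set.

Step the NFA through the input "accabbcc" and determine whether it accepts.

S₀ = ε-closure({0}) = {0,2,10}
'a' @ 1: {3,4}
'c' @ 2: {5,6,8}
'c' @ 3: {}  — state set empty
rest 'abbcc' ignored (set empty)
after full input: {}  (accept=1 not in)

Answer: REJECT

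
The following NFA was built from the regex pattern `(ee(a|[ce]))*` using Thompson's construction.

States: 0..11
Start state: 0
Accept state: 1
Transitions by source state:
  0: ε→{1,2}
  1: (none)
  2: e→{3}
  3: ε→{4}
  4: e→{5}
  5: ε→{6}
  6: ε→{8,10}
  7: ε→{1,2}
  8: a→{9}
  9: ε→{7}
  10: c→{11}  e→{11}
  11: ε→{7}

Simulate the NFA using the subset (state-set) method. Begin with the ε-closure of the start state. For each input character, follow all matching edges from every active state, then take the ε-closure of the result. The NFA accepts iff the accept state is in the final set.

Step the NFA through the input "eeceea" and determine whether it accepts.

Answer: ACCEPT

Trace:
S₀ = ε-closure({0}) = {0,1,2}
'e' @ 1: {3,4}
'e' @ 2: {5,6,8,10}
'c' @ 3: {1,2,7,11}  [accepting]
'e' @ 4: {3,4}
'e' @ 5: {5,6,8,10}
'a' @ 6: {1,2,7,9}  [accepting]
final: {1,2,7,9}; accept 1 in set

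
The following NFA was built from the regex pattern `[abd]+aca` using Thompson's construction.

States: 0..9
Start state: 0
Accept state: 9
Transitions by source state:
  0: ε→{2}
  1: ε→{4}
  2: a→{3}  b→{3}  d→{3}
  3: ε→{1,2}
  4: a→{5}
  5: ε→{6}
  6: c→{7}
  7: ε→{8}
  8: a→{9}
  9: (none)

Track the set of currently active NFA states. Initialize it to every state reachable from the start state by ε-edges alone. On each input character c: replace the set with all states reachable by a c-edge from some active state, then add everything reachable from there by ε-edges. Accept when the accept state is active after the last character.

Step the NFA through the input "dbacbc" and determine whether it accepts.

Answer: REJECT

Steps:
start: ε-closure({0}) = {0,2}
'd' @ 1: {1,2,3,4}
'b' @ 2: {1,2,3,4}
'a' @ 3: {1,2,3,4,5,6}
'c' @ 4: {7,8}
'b' @ 5: {}  — state set empty
rest 'c' ignored (set empty)
final: {}; accept 9 not in set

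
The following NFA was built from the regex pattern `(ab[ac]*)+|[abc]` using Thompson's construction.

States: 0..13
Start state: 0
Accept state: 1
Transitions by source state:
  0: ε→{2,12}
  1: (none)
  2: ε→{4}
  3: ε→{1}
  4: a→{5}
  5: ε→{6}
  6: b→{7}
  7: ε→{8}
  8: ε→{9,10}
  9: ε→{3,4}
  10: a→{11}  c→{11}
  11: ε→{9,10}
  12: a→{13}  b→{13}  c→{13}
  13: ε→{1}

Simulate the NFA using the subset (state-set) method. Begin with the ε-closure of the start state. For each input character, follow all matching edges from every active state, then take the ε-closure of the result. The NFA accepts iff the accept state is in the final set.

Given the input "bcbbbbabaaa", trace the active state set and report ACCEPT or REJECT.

initial (ε-close {0}): {0,2,4,12}
'b' @ 1: {1,13}  (accept∈set)
'c' @ 2: {}  — no active states
rest 'bbbbabaaa' ignored (set empty)
final: {}; accept 1 not in set

Answer: REJECT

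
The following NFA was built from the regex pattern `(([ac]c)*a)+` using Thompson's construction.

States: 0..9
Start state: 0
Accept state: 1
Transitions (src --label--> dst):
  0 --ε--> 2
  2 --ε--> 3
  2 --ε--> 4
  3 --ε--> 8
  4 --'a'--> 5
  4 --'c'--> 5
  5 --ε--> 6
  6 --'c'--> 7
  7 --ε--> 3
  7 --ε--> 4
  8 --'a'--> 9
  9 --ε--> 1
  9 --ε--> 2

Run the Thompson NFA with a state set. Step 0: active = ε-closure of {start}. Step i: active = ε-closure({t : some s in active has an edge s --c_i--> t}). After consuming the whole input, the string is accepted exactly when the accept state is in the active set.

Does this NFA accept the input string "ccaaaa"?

initial (ε-close {0}): {0,2,3,4,8}
'c' @ 1: {5,6}
'c' @ 2: {3,4,7,8}
'a' @ 3: {1,2,3,4,5,6,8,9}  [accepting]
'a' @ 4: {1,2,3,4,5,6,8,9}  [accepting]
'a' @ 5: {1,2,3,4,5,6,8,9}  [accepting]
'a' @ 6: {1,2,3,4,5,6,8,9}  [accepting]
end set {1,2,3,4,5,6,8,9} — state 1 in

Answer: ACCEPT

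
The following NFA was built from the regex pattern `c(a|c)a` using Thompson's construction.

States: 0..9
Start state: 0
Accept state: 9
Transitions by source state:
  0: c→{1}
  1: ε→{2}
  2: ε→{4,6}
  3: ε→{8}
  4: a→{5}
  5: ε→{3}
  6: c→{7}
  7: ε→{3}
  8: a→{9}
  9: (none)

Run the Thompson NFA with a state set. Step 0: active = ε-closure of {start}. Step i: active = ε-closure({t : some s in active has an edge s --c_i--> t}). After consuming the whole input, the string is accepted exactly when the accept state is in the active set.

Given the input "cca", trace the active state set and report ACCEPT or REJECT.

Answer: ACCEPT

Steps:
S₀ = ε-closure({0}) = {0}
'c' @ 1: {1,2,4,6}
'c' @ 2: {3,7,8}
'a' @ 3: {9}  ✓accept
final: {9}; accept 9 in set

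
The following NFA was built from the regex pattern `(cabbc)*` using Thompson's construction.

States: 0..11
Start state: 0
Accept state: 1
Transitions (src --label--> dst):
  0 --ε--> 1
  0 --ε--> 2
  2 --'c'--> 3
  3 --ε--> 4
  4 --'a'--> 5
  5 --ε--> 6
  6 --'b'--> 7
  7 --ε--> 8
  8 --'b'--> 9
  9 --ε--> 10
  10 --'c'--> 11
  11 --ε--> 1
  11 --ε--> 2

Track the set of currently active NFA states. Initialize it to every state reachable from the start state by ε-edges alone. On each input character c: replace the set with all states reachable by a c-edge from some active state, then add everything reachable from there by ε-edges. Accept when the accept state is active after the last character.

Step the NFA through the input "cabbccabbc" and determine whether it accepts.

start: ε-closure({0}) = {0,1,2}
'c' @ 1: {3,4}
'a' @ 2: {5,6}
'b' @ 3: {7,8}
'b' @ 4: {9,10}
'c' @ 5: {1,2,11}  (accept∈set)
'c' @ 6: {3,4}
'a' @ 7: {5,6}
'b' @ 8: {7,8}
'b' @ 9: {9,10}
'c' @ 10: {1,2,11}  (accept∈set)
after full input: {1,2,11}  (accept=1 in)

Answer: ACCEPT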